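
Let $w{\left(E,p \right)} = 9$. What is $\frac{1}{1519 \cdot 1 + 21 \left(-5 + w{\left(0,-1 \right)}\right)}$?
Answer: $\frac{1}{1603} \approx 0.00062383$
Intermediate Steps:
$\frac{1}{1519 \cdot 1 + 21 \left(-5 + w{\left(0,-1 \right)}\right)} = \frac{1}{1519 \cdot 1 + 21 \left(-5 + 9\right)} = \frac{1}{1519 + 21 \cdot 4} = \frac{1}{1519 + 84} = \frac{1}{1603}$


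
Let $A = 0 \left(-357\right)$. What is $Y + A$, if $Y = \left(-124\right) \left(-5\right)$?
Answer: $620$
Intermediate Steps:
$A = 0$
$Y = 620$
$Y + A = 620 + 0 = 620$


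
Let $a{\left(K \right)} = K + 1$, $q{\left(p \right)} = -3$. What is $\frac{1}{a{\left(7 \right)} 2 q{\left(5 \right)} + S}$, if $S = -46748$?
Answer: $- \frac{1}{46796} \approx -2.1369 \cdot 10^{-5}$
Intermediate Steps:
$a{\left(K \right)} = 1 + K$
$\frac{1}{a{\left(7 \right)} 2 q{\left(5 \right)} + S} = \frac{1}{\left(1 + 7\right) 2 \left(-3\right) - 46748} = \frac{1}{8 \cdot 2 \left(-3\right) - 46748} = \frac{1}{16 \left(-3\right) - 46748} = \frac{1}{-48 - 46748} = \frac{1}{-46796} = - \frac{1}{46796}$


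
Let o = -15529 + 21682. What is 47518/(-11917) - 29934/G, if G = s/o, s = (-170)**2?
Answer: -64596847951/10129450 ≈ -6377.1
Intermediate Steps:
s = 28900
o = 6153
G = 28900/6153 ≈ 4.6969
47518/(-11917) - 29934/G = 47518/(-11917) - 29934/28900/6153 = 47518*(-1/11917) - 29934*6153/28900 = -47518/11917 - 92091951/14450 = -64596847951/10129450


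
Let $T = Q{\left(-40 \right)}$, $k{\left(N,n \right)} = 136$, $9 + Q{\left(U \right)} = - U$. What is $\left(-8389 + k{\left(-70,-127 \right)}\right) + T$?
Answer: $-8222$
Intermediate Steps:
$Q{\left(U \right)} = -9 - U$
$T = 31$ ($T = -9 - -40 = -9 + 40 = 31$)
$\left(-8389 + k{\left(-70,-127 \right)}\right) + T = \left(-8389 + 136\right) + 31 = -8253 + 31 = -8222$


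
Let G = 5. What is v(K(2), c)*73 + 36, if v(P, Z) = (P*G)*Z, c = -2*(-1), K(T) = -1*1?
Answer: -694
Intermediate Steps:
K(T) = -1
c = 2
v(P, Z) = 5*P*Z (v(P, Z) = (P*5)*Z = (5*P)*Z = 5*P*Z)
v(K(2), c)*73 + 36 = (5*(-1)*2)*73 + 36 = -10*73 + 36 = -730 + 36 = -694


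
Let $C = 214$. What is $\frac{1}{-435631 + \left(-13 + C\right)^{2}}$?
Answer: $- \frac{1}{395230} \approx -2.5302 \cdot 10^{-6}$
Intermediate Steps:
$\frac{1}{-435631 + \left(-13 + C\right)^{2}} = \frac{1}{-435631 + \left(-13 + 214\right)^{2}} = \frac{1}{-435631 + 201^{2}} = \frac{1}{-435631 + 40401} = \frac{1}{-395230} = - \frac{1}{395230}$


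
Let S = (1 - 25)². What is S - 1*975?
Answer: -399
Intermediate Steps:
S = 576 (S = (-24)² = 576)
S - 1*975 = 576 - 1*975 = 576 - 975 = -399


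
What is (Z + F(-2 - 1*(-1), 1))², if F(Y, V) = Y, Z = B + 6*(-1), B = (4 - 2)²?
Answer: 9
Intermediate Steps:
B = 4 (B = 2² = 4)
Z = -2 (Z = 4 + 6*(-1) = 4 - 6 = -2)
(Z + F(-2 - 1*(-1), 1))² = (-2 + (-2 - 1*(-1)))² = (-2 + (-2 + 1))² = (-2 - 1)² = (-3)² = 9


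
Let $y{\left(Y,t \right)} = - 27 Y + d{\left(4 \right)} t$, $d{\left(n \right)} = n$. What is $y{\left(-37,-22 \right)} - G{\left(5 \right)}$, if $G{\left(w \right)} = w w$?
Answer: $886$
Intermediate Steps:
$G{\left(w \right)} = w^{2}$
$y{\left(Y,t \right)} = - 27 Y + 4 t$
$y{\left(-37,-22 \right)} - G{\left(5 \right)} = \left(\left(-27\right) \left(-37\right) + 4 \left(-22\right)\right) - 5^{2} = \left(999 - 88\right) - 25 = 911 - 25 = 886$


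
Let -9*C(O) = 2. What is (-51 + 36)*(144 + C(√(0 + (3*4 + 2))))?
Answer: -6470/3 ≈ -2156.7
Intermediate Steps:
C(O) = -2/9 (C(O) = -⅑*2 = -2/9)
(-51 + 36)*(144 + C(√(0 + (3*4 + 2)))) = (-51 + 36)*(144 - 2/9) = -15*1294/9 = -6470/3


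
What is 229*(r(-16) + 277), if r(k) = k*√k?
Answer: 63433 - 14656*I ≈ 63433.0 - 14656.0*I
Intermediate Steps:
r(k) = k^(3/2)
229*(r(-16) + 277) = 229*((-16)^(3/2) + 277) = 229*(-64*I + 277) = 229*(277 - 64*I) = 63433 - 14656*I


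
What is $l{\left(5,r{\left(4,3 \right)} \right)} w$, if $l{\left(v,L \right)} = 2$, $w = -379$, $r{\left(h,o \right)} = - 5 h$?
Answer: $-758$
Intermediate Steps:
$l{\left(5,r{\left(4,3 \right)} \right)} w = 2 \left(-379\right) = -758$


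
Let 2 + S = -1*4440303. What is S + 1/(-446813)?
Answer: -1983985997966/446813 ≈ -4.4403e+6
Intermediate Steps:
S = -4440305 (S = -2 - 1*4440303 = -2 - 4440303 = -4440305)
S + 1/(-446813) = -4440305 + 1/(-446813) = -4440305 - 1/446813 = -1983985997966/446813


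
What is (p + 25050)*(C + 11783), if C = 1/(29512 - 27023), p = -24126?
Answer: 27098968512/2489 ≈ 1.0887e+7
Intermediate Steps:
C = 1/2489 ≈ 0.00040177
(p + 25050)*(C + 11783) = (-24126 + 25050)*(1/2489 + 11783) = 924*(29327888/2489) = 27098968512/2489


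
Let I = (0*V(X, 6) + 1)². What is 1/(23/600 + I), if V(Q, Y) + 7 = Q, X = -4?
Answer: 600/623 ≈ 0.96308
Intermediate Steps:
V(Q, Y) = -7 + Q
I = 1 (I = (0*(-7 - 4) + 1)² = (0*(-11) + 1)² = (0 + 1)² = 1² = 1)
1/(23/600 + I) = 1/(23/600 + 1) = 1/(623/600) = 600/623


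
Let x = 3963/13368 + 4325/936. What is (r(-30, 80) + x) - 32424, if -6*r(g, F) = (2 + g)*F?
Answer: -8353557793/260676 ≈ -32046.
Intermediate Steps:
x = 1281791/260676 (x = 3963*(1/13368) + 4325*(1/936) = 1321/4456 + 4325/936 = 1281791/260676 ≈ 4.9172)
r(g, F) = -F*(2 + g)/6 (r(g, F) = -(2 + g)*F/6 = -F*(2 + g)/6)
(r(-30, 80) + x) - 32424 = (-1/6*80*(2 - 30) + 1281791/260676) - 32424 = (-1/6*80*(-28) + 1281791/260676) - 32424 = (1120/3 + 1281791/260676) - 32424 = 98600831/260676 - 32424 = -8353557793/260676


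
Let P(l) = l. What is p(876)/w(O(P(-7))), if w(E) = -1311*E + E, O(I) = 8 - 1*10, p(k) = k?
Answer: 219/655 ≈ 0.33435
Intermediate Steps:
O(I) = -2 (O(I) = 8 - 10 = -2)
w(E) = -1310*E
p(876)/w(O(P(-7))) = 876/((-1310*(-2))) = 876/2620 = 876*(1/2620) = 219/655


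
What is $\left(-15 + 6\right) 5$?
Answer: $-45$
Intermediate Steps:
$\left(-15 + 6\right) 5 = \left(-9\right) 5 = -45$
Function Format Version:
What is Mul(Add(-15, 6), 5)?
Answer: -45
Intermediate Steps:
Mul(Add(-15, 6), 5) = Mul(-9, 5) = -45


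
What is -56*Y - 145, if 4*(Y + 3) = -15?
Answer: 233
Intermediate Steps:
Y = -27/4 (Y = -3 + (¼)*(-15) = -3 - 15/4 = -27/4 ≈ -6.7500)
-56*Y - 145 = -56*(-27/4) - 145 = 378 - 145 = 233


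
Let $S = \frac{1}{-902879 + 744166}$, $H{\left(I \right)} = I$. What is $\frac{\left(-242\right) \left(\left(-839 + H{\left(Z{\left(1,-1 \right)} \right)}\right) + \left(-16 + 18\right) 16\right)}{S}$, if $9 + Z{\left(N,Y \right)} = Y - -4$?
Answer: $-31226147898$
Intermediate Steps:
$Z{\left(N,Y \right)} = -5 + Y$ ($Z{\left(N,Y \right)} = -9 + \left(Y - -4\right) = -9 + \left(Y + 4\right) = -9 + \left(4 + Y\right) = -5 + Y$)
$S = - \frac{1}{158713}$ ($S = \frac{1}{-158713} = - \frac{1}{158713} \approx -6.3007 \cdot 10^{-6}$)
$\frac{\left(-242\right) \left(\left(-839 + H{\left(Z{\left(1,-1 \right)} \right)}\right) + \left(-16 + 18\right) 16\right)}{S} = \frac{\left(-242\right) \left(\left(-839 - 6\right) + \left(-16 + 18\right) 16\right)}{- \frac{1}{158713}} = - 242 \left(\left(-839 - 6\right) + 2 \cdot 16\right) \left(-158713\right) = - 242 \left(-845 + 32\right) \left(-158713\right) = \left(-242\right) \left(-813\right) \left(-158713\right) = 196746 \left(-158713\right) = -31226147898$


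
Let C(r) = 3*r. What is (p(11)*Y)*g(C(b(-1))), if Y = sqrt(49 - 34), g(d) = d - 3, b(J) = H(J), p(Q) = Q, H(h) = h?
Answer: -66*sqrt(15) ≈ -255.62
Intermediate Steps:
b(J) = J
g(d) = -3 + d
Y = sqrt(15) ≈ 3.8730
(p(11)*Y)*g(C(b(-1))) = (11*sqrt(15))*(-3 + 3*(-1)) = (11*sqrt(15))*(-3 - 3) = (11*sqrt(15))*(-6) = -66*sqrt(15)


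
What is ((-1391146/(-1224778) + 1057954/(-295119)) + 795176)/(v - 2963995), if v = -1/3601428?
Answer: -172520202775254898157372/643065929172353556254517 ≈ -0.26828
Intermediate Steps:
v = -1/3601428 (v = -1*1/3601428 = -1/3601428 ≈ -2.7767e-7)
((-1391146/(-1224778) + 1057954/(-295119)) + 795176)/(v - 2963995) = ((-1391146/(-1224778) + 1057954/(-295119)) + 795176)/(-1/3601428 - 2963995) = ((-1391146*(-1/1224778) + 1057954*(-1/295119)) + 795176)/(-10674614584861/3601428) = ((695573/612389 - 1057954/295119) + 795176)*(-3601428/10674614584861) = (-442602583919/180727629291 + 795176)*(-3601428/10674614584861) = (143709830746516297/180727629291)*(-3601428/10674614584861) = -172520202775254898157372/643065929172353556254517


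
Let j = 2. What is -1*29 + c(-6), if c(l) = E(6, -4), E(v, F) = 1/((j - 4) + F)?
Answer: -175/6 ≈ -29.167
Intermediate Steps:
E(v, F) = 1/(-2 + F) (E(v, F) = 1/((2 - 4) + F) = 1/(-2 + F))
c(l) = -⅙ (c(l) = 1/(-2 - 4) = 1/(-6) = -⅙)
-1*29 + c(-6) = -1*29 - ⅙ = -29 - ⅙ = -175/6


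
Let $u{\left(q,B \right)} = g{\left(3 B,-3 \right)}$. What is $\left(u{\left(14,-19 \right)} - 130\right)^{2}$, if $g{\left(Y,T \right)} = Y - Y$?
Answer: $16900$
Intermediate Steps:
$g{\left(Y,T \right)} = 0$
$u{\left(q,B \right)} = 0$
$\left(u{\left(14,-19 \right)} - 130\right)^{2} = \left(0 - 130\right)^{2} = \left(-130\right)^{2} = 16900$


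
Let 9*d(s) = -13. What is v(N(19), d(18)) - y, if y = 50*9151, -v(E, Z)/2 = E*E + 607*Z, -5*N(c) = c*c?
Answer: -104899978/225 ≈ -4.6622e+5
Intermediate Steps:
d(s) = -13/9 (d(s) = (⅑)*(-13) = -13/9)
N(c) = -c²/5 (N(c) = -c*c/5 = -c²/5)
v(E, Z) = -1214*Z - 2*E² (v(E, Z) = -2*(E*E + 607*Z) = -2*(E² + 607*Z) = -1214*Z - 2*E²)
y = 457550
v(N(19), d(18)) - y = (-1214*(-13/9) - 2*(-⅕*19²)²) - 1*457550 = (15782/9 - 2*(-⅕*361)²) - 457550 = (15782/9 - 2*(-361/5)²) - 457550 = (15782/9 - 2*130321/25) - 457550 = (15782/9 - 260642/25) - 457550 = -1951228/225 - 457550 = -104899978/225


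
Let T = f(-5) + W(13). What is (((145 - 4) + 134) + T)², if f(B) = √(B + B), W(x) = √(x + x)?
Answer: (275 + √26 + I*√10)² ≈ 78446.0 + 1772.0*I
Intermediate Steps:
W(x) = √2*√x (W(x) = √(2*x) = √2*√x)
f(B) = √2*√B (f(B) = √(2*B) = √2*√B)
T = √26 + I*√10 (T = √2*√(-5) + √2*√13 = √2*(I*√5) + √26 = I*√10 + √26 = √26 + I*√10 ≈ 5.099 + 3.1623*I)
(((145 - 4) + 134) + T)² = (((145 - 4) + 134) + (√26 + I*√10))² = ((141 + 134) + (√26 + I*√10))² = (275 + (√26 + I*√10))² = (275 + √26 + I*√10)²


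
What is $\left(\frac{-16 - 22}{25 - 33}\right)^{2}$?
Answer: $\frac{361}{16} \approx 22.563$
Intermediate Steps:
$\left(\frac{-16 - 22}{25 - 33}\right)^{2} = \left(- \frac{38}{-8}\right)^{2} = \left(\left(-38\right) \left(- \frac{1}{8}\right)\right)^{2} = \left(\frac{19}{4}\right)^{2} = \frac{361}{16}$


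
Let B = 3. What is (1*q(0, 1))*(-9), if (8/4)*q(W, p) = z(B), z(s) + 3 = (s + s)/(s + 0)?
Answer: 9/2 ≈ 4.5000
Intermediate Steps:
z(s) = -1 (z(s) = -3 + (s + s)/(s + 0) = -3 + (2*s)/s = -3 + 2 = -1)
q(W, p) = -½ (q(W, p) = (½)*(-1) = -½)
(1*q(0, 1))*(-9) = (1*(-½))*(-9) = -½*(-9) = 9/2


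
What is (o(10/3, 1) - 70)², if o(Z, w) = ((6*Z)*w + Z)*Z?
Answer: 4900/81 ≈ 60.494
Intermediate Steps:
o(Z, w) = Z*(Z + 6*Z*w) (o(Z, w) = (6*Z*w + Z)*Z = (Z + 6*Z*w)*Z = Z*(Z + 6*Z*w))
(o(10/3, 1) - 70)² = ((10/3)²*(1 + 6*1) - 70)² = ((10*(⅓))²*(1 + 6) - 70)² = ((10/3)²*7 - 70)² = ((100/9)*7 - 70)² = (700/9 - 70)² = (70/9)² = 4900/81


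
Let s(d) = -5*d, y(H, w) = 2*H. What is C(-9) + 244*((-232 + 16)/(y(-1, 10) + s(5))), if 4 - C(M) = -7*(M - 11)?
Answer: 1816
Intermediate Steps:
C(M) = -73 + 7*M (C(M) = 4 - (-7)*(M - 11) = 4 - (-7)*(-11 + M) = 4 - (77 - 7*M) = 4 + (-77 + 7*M) = -73 + 7*M)
C(-9) + 244*((-232 + 16)/(y(-1, 10) + s(5))) = (-73 + 7*(-9)) + 244*((-232 + 16)/(2*(-1) - 5*5)) = (-73 - 63) + 244*(-216/(-2 - 25)) = -136 + 244*(-216/(-27)) = -136 + 244*(-216*(-1/27)) = -136 + 244*8 = -136 + 1952 = 1816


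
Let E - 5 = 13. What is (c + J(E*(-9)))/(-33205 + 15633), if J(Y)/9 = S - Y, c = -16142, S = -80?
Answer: 3851/4393 ≈ 0.87662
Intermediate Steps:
E = 18 (E = 5 + 13 = 18)
J(Y) = -720 - 9*Y (J(Y) = 9*(-80 - Y) = -720 - 9*Y)
(c + J(E*(-9)))/(-33205 + 15633) = (-16142 + (-720 - 162*(-9)))/(-33205 + 15633) = (-16142 + (-720 - 9*(-162)))/(-17572) = (-16142 + (-720 + 1458))*(-1/17572) = (-16142 + 738)*(-1/17572) = -15404*(-1/17572) = 3851/4393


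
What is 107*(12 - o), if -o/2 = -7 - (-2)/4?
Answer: -107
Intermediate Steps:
o = 13 (o = -2*(-7 - (-2)/4) = -2*(-7 - 1*(-1/2)) = -2*(-7 + 1/2) = -2*(-13/2) = 13)
107*(12 - o) = 107*(12 - 1*13) = 107*(12 - 13) = 107*(-1) = -107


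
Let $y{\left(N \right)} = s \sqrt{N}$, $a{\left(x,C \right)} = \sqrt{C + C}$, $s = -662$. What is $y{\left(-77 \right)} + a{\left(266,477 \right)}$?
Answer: $3 \sqrt{106} - 662 i \sqrt{77} \approx 30.887 - 5809.0 i$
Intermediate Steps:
$a{\left(x,C \right)} = \sqrt{2} \sqrt{C}$ ($a{\left(x,C \right)} = \sqrt{2 C} = \sqrt{2} \sqrt{C}$)
$y{\left(N \right)} = - 662 \sqrt{N}$
$y{\left(-77 \right)} + a{\left(266,477 \right)} = - 662 \sqrt{-77} + \sqrt{2} \sqrt{477} = - 662 i \sqrt{77} + \sqrt{2} \cdot 3 \sqrt{53} = - 662 i \sqrt{77} + 3 \sqrt{106} = 3 \sqrt{106} - 662 i \sqrt{77}$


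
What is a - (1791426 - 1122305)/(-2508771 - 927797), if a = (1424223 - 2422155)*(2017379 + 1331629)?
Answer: -11485292918720973887/3436568 ≈ -3.3421e+12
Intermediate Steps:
a = -3342082251456 (a = -997932*3349008 = -3342082251456)
a - (1791426 - 1122305)/(-2508771 - 927797) = -3342082251456 - (1791426 - 1122305)/(-2508771 - 927797) = -3342082251456 - 669121/(-3436568) = -3342082251456 - 669121*(-1)/3436568 = -3342082251456 - 1*(-669121/3436568) = -3342082251456 + 669121/3436568 = -11485292918720973887/3436568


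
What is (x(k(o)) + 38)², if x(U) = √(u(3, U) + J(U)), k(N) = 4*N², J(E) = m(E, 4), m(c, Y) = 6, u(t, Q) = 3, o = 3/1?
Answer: 1681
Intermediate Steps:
o = 3 (o = 3*1 = 3)
J(E) = 6
x(U) = 3 (x(U) = √(3 + 6) = √9 = 3)
(x(k(o)) + 38)² = (3 + 38)² = 41² = 1681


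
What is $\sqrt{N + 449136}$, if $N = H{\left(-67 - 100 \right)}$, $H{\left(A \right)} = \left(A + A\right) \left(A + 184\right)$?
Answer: $\sqrt{443458} \approx 665.93$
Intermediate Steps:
$H{\left(A \right)} = 2 A \left(184 + A\right)$
$N = -5678$ ($N = 2 \left(-67 - 100\right) \left(184 - 167\right) = 2 \left(-167\right) \left(184 - 167\right) = 2 \left(-167\right) 17 = -5678$)
$\sqrt{N + 449136} = \sqrt{-5678 + 449136} = \sqrt{443458}$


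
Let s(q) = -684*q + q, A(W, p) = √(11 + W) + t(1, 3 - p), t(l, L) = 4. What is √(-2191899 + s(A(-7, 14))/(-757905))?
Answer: I*√139896732935334865/252635 ≈ 1480.5*I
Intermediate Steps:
A(W, p) = 4 + √(11 + W) (A(W, p) = √(11 + W) + 4 = 4 + √(11 + W))
s(q) = -683*q
√(-2191899 + s(A(-7, 14))/(-757905)) = √(-2191899 - 683*(4 + √(11 - 7))/(-757905)) = √(-2191899 - 683*(4 + √4)*(-1/757905)) = √(-2191899 - 683*(4 + 2)*(-1/757905)) = √(-2191899 - 683*6*(-1/757905)) = √(-2191899 - 4098*(-1/757905)) = √(-2191899 + 1366/252635) = √(-553750402499/252635) = I*√139896732935334865/252635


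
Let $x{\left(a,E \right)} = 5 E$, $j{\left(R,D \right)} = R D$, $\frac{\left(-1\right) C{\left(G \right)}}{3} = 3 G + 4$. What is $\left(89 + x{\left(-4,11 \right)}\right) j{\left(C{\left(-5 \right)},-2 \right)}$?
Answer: $-9504$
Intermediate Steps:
$C{\left(G \right)} = -12 - 9 G$ ($C{\left(G \right)} = - 3 \left(3 G + 4\right) = - 3 \left(4 + 3 G\right) = -12 - 9 G$)
$j{\left(R,D \right)} = D R$
$\left(89 + x{\left(-4,11 \right)}\right) j{\left(C{\left(-5 \right)},-2 \right)} = \left(89 + 5 \cdot 11\right) \left(- 2 \left(-12 - -45\right)\right) = \left(89 + 55\right) \left(- 2 \left(-12 + 45\right)\right) = 144 \left(\left(-2\right) 33\right) = 144 \left(-66\right) = -9504$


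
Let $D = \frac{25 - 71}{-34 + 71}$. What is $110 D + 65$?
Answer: $- \frac{2655}{37} \approx -71.757$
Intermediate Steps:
$D = - \frac{46}{37} \approx -1.2432$
$110 D + 65 = 110 \left(- \frac{46}{37}\right) + 65 = - \frac{5060}{37} + 65 = - \frac{2655}{37}$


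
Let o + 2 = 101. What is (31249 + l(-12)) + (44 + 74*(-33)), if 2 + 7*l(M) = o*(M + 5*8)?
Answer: 204727/7 ≈ 29247.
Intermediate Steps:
o = 99 (o = -2 + 101 = 99)
l(M) = 3958/7 + 99*M/7 (l(M) = -2/7 + (99*(M + 5*8))/7 = -2/7 + (99*(M + 40))/7 = -2/7 + (99*(40 + M))/7 = -2/7 + (3960 + 99*M)/7 = -2/7 + (3960/7 + 99*M/7) = 3958/7 + 99*M/7)
(31249 + l(-12)) + (44 + 74*(-33)) = (31249 + (3958/7 + (99/7)*(-12))) + (44 + 74*(-33)) = (31249 + (3958/7 - 1188/7)) + (44 - 2442) = (31249 + 2770/7) - 2398 = 221513/7 - 2398 = 204727/7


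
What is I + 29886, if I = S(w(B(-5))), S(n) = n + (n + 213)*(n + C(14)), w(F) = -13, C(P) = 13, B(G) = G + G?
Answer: 29873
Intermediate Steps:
B(G) = 2*G
S(n) = n + (13 + n)*(213 + n) (S(n) = n + (n + 213)*(n + 13) = n + (213 + n)*(13 + n) = n + (13 + n)*(213 + n))
I = -13 (I = 2769 + (-13)**2 + 227*(-13) = 2769 + 169 - 2951 = -13)
I + 29886 = -13 + 29886 = 29873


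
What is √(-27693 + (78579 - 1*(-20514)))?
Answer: 10*√714 ≈ 267.21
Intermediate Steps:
√(-27693 + (78579 - 1*(-20514))) = √(-27693 + (78579 + 20514)) = √(-27693 + 99093) = √71400 = 10*√714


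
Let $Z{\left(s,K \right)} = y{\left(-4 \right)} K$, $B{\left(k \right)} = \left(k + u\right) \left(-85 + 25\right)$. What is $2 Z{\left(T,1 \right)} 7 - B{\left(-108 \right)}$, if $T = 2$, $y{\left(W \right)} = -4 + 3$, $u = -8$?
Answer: $-6974$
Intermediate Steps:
$y{\left(W \right)} = -1$
$B{\left(k \right)} = 480 - 60 k$ ($B{\left(k \right)} = \left(k - 8\right) \left(-85 + 25\right) = \left(-8 + k\right) \left(-60\right) = 480 - 60 k$)
$Z{\left(s,K \right)} = - K$
$2 Z{\left(T,1 \right)} 7 - B{\left(-108 \right)} = 2 \left(\left(-1\right) 1\right) 7 - \left(480 - -6480\right) = 2 \left(-1\right) 7 - \left(480 + 6480\right) = \left(-2\right) 7 - 6960 = -14 - 6960 = -6974$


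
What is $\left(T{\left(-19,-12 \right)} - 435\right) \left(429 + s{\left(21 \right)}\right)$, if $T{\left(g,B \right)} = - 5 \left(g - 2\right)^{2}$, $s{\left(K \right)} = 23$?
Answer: $-1193280$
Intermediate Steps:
$T{\left(g,B \right)} = - 5 \left(-2 + g\right)^{2}$
$\left(T{\left(-19,-12 \right)} - 435\right) \left(429 + s{\left(21 \right)}\right) = \left(- 5 \left(-2 - 19\right)^{2} - 435\right) \left(429 + 23\right) = \left(- 5 \left(-21\right)^{2} - 435\right) 452 = \left(\left(-5\right) 441 - 435\right) 452 = \left(-2205 - 435\right) 452 = \left(-2640\right) 452 = -1193280$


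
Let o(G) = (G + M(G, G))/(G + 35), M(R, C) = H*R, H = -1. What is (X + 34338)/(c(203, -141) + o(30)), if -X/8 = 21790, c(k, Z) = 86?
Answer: -69991/43 ≈ -1627.7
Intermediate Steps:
M(R, C) = -R
X = -174320 (X = -8*21790 = -174320)
o(G) = 0 (o(G) = (G - G)/(G + 35) = 0/(35 + G) = 0)
(X + 34338)/(c(203, -141) + o(30)) = (-174320 + 34338)/(86 + 0) = -139982/86 = -139982*1/86 = -69991/43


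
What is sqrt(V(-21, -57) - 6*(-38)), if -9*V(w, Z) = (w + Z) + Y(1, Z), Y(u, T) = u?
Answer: sqrt(2129)/3 ≈ 15.380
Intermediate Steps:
V(w, Z) = -1/9 - Z/9 - w/9 (V(w, Z) = -((w + Z) + 1)/9 = -((Z + w) + 1)/9 = -(1 + Z + w)/9 = -1/9 - Z/9 - w/9)
sqrt(V(-21, -57) - 6*(-38)) = sqrt((-1/9 - 1/9*(-57) - 1/9*(-21)) - 6*(-38)) = sqrt((-1/9 + 19/3 + 7/3) + 228) = sqrt(77/9 + 228) = sqrt(2129/9) = sqrt(2129)/3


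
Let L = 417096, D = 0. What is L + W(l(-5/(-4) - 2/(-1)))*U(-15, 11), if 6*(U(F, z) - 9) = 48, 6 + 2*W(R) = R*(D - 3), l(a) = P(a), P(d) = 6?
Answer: 416892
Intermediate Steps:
l(a) = 6
W(R) = -3 - 3*R/2 (W(R) = -3 + (R*(0 - 3))/2 = -3 + (R*(-3))/2 = -3 + (-3*R)/2 = -3 - 3*R/2)
U(F, z) = 17 (U(F, z) = 9 + (1/6)*48 = 9 + 8 = 17)
L + W(l(-5/(-4) - 2/(-1)))*U(-15, 11) = 417096 + (-3 - 3/2*6)*17 = 417096 + (-3 - 9)*17 = 417096 - 12*17 = 417096 - 204 = 416892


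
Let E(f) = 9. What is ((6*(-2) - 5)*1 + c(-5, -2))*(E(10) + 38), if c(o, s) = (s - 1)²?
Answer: -376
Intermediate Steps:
c(o, s) = (-1 + s)²
((6*(-2) - 5)*1 + c(-5, -2))*(E(10) + 38) = ((6*(-2) - 5)*1 + (-1 - 2)²)*(9 + 38) = ((-12 - 5)*1 + (-3)²)*47 = (-17*1 + 9)*47 = (-17 + 9)*47 = -8*47 = -376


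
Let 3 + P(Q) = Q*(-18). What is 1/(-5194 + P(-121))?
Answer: -1/3019 ≈ -0.00033124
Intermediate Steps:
P(Q) = -3 - 18*Q (P(Q) = -3 + Q*(-18) = -3 - 18*Q)
1/(-5194 + P(-121)) = 1/(-5194 + (-3 - 18*(-121))) = 1/(-5194 + (-3 + 2178)) = 1/(-5194 + 2175) = 1/(-3019) = -1/3019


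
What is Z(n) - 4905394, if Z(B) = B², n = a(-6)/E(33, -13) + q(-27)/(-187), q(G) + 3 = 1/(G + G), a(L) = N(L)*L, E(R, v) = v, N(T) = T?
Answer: -84533852519366663/17232863076 ≈ -4.9054e+6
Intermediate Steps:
a(L) = L² (a(L) = L*L = L²)
q(G) = -3 + 1/(2*G) (q(G) = -3 + 1/(G + G) = -3 + 1/(2*G))
n = -361409/131274 (n = (-6)²/(-13) + (-3 + (½)/(-27))/(-187) = 36*(-1/13) + (-3 + (½)*(-1/27))*(-1/187) = -36/13 + (-3 - 1/54)*(-1/187) = -36/13 - 163/54*(-1/187) = -36/13 + 163/10098 = -361409/131274 ≈ -2.7531)
Z(n) - 4905394 = (-361409/131274)² - 4905394 = 130616465281/17232863076 - 4905394 = -84533852519366663/17232863076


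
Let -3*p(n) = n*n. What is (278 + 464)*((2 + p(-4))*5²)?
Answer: -185500/3 ≈ -61833.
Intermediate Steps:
p(n) = -n²/3 (p(n) = -n*n/3 = -n²/3)
(278 + 464)*((2 + p(-4))*5²) = (278 + 464)*((2 - ⅓*(-4)²)*5²) = 742*((2 - ⅓*16)*25) = 742*((2 - 16/3)*25) = 742*(-10/3*25) = 742*(-250/3) = -185500/3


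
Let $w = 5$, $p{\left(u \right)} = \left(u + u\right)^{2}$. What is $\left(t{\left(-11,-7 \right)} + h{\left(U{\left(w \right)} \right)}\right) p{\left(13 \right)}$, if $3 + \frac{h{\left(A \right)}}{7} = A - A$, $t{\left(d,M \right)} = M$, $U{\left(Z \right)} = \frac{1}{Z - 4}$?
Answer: $-18928$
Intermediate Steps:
$p{\left(u \right)} = 4 u^{2}$ ($p{\left(u \right)} = \left(2 u\right)^{2} = 4 u^{2}$)
$U{\left(Z \right)} = \frac{1}{-4 + Z}$
$h{\left(A \right)} = -21$ ($h{\left(A \right)} = -21 + 7 \left(A - A\right) = -21 + 7 \cdot 0 = -21 + 0 = -21$)
$\left(t{\left(-11,-7 \right)} + h{\left(U{\left(w \right)} \right)}\right) p{\left(13 \right)} = \left(-7 - 21\right) 4 \cdot 13^{2} = - 28 \cdot 4 \cdot 169 = \left(-28\right) 676 = -18928$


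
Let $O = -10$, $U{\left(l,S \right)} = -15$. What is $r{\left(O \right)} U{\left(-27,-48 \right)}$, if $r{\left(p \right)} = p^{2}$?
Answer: $-1500$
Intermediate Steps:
$r{\left(O \right)} U{\left(-27,-48 \right)} = \left(-10\right)^{2} \left(-15\right) = 100 \left(-15\right) = -1500$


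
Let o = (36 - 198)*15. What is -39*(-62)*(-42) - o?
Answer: -99126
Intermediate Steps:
o = -2430 (o = -162*15 = -2430)
-39*(-62)*(-42) - o = -39*(-62)*(-42) - 1*(-2430) = 2418*(-42) + 2430 = -101556 + 2430 = -99126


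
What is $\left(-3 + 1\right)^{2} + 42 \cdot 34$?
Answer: $1432$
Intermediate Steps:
$\left(-3 + 1\right)^{2} + 42 \cdot 34 = \left(-2\right)^{2} + 1428 = 4 + 1428 = 1432$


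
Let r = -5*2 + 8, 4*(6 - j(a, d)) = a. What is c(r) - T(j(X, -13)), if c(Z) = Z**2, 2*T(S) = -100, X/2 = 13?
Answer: 54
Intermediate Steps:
X = 26 (X = 2*13 = 26)
j(a, d) = 6 - a/4
T(S) = -50 (T(S) = (1/2)*(-100) = -50)
r = -2 (r = -10 + 8 = -2)
c(r) - T(j(X, -13)) = (-2)**2 - 1*(-50) = 4 + 50 = 54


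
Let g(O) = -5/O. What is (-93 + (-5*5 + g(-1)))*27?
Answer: -3051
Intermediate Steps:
(-93 + (-5*5 + g(-1)))*27 = (-93 + (-5*5 - 5/(-1)))*27 = (-93 + (-25 - 5*(-1)))*27 = (-93 + (-25 + 5))*27 = (-93 - 20)*27 = -113*27 = -3051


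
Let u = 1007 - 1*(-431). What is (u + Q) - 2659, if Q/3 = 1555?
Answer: 3444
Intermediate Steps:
Q = 4665 (Q = 3*1555 = 4665)
u = 1438 (u = 1007 + 431 = 1438)
(u + Q) - 2659 = (1438 + 4665) - 2659 = 6103 - 2659 = 3444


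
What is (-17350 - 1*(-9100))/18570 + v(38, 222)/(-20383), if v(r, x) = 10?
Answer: -5611515/12617077 ≈ -0.44476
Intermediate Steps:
(-17350 - 1*(-9100))/18570 + v(38, 222)/(-20383) = (-17350 - 1*(-9100))/18570 + 10/(-20383) = (-17350 + 9100)*(1/18570) + 10*(-1/20383) = -8250*1/18570 - 10/20383 = -275/619 - 10/20383 = -5611515/12617077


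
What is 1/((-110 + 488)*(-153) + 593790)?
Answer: 1/535956 ≈ 1.8658e-6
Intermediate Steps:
1/((-110 + 488)*(-153) + 593790) = 1/(378*(-153) + 593790) = 1/(-57834 + 593790) = 1/535956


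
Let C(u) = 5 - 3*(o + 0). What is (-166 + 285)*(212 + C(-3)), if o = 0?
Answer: 25823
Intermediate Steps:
C(u) = 5 (C(u) = 5 - 3*(0 + 0) = 5 - 3*0 = 5 - 1*0 = 5 + 0 = 5)
(-166 + 285)*(212 + C(-3)) = (-166 + 285)*(212 + 5) = 119*217 = 25823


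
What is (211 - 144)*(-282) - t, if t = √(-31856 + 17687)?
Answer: -18894 - I*√14169 ≈ -18894.0 - 119.03*I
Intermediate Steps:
t = I*√14169 (t = √(-14169) = I*√14169 ≈ 119.03*I)
(211 - 144)*(-282) - t = (211 - 144)*(-282) - I*√14169 = 67*(-282) - I*√14169 = -18894 - I*√14169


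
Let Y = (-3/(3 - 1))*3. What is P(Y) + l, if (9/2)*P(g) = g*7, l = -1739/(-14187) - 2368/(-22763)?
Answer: -2187391094/322938681 ≈ -6.7734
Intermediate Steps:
l = 73179673/322938681 (l = -1739*(-1/14187) - 2368*(-1/22763) = 1739/14187 + 2368/22763 = 73179673/322938681 ≈ 0.22661)
Y = -9/2 (Y = (-3/2)*3 = ((½)*(-3))*3 = -3/2*3 = -9/2 ≈ -4.5000)
P(g) = 14*g/9 (P(g) = 2*(g*7)/9 = 2*(7*g)/9 = 14*g/9)
P(Y) + l = (14/9)*(-9/2) + 73179673/322938681 = -7 + 73179673/322938681 = -2187391094/322938681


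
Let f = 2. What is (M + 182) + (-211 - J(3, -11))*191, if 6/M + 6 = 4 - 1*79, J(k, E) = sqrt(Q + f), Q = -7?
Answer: -1083215/27 - 191*I*sqrt(5) ≈ -40119.0 - 427.09*I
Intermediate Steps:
J(k, E) = I*sqrt(5) (J(k, E) = sqrt(-7 + 2) = sqrt(-5) = I*sqrt(5))
M = -2/27 (M = 6/(-6 + (4 - 1*79)) = 6/(-6 + (4 - 79)) = 6/(-6 - 75) = 6/(-81) = 6*(-1/81) = -2/27 ≈ -0.074074)
(M + 182) + (-211 - J(3, -11))*191 = (-2/27 + 182) + (-211 - I*sqrt(5))*191 = 4912/27 + (-211 - I*sqrt(5))*191 = 4912/27 + (-40301 - 191*I*sqrt(5)) = -1083215/27 - 191*I*sqrt(5)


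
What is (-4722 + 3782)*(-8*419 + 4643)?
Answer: -1213540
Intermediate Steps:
(-4722 + 3782)*(-8*419 + 4643) = -940*(-3352 + 4643) = -940*1291 = -1213540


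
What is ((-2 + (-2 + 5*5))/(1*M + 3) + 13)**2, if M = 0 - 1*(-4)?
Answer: 256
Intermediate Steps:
M = 4 (M = 0 + 4 = 4)
((-2 + (-2 + 5*5))/(1*M + 3) + 13)**2 = ((-2 + (-2 + 5*5))/(1*4 + 3) + 13)**2 = ((-2 + (-2 + 25))/(4 + 3) + 13)**2 = ((-2 + 23)/7 + 13)**2 = (21*(1/7) + 13)**2 = (3 + 13)**2 = 16**2 = 256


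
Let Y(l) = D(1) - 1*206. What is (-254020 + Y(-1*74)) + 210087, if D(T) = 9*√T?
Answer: -44130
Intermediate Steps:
Y(l) = -197 (Y(l) = 9*√1 - 1*206 = 9*1 - 206 = 9 - 206 = -197)
(-254020 + Y(-1*74)) + 210087 = (-254020 - 197) + 210087 = -254217 + 210087 = -44130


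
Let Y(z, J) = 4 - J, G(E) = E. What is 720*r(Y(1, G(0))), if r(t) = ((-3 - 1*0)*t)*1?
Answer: -8640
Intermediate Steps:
r(t) = -3*t (r(t) = ((-3 + 0)*t)*1 = -3*t*1 = -3*t)
720*r(Y(1, G(0))) = 720*(-3*(4 - 1*0)) = 720*(-3*(4 + 0)) = 720*(-3*4) = 720*(-12) = -8640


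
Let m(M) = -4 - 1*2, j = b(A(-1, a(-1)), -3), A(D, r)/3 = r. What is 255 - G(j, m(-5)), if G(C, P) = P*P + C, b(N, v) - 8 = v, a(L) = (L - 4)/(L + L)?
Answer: 214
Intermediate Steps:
a(L) = (-4 + L)/(2*L) (a(L) = (-4 + L)/((2*L)) = (-4 + L)*(1/(2*L)) = (-4 + L)/(2*L))
A(D, r) = 3*r
b(N, v) = 8 + v
j = 5 (j = 8 - 3 = 5)
m(M) = -6 (m(M) = -4 - 2 = -6)
G(C, P) = C + P² (G(C, P) = P² + C = C + P²)
255 - G(j, m(-5)) = 255 - (5 + (-6)²) = 255 - (5 + 36) = 255 - 1*41 = 255 - 41 = 214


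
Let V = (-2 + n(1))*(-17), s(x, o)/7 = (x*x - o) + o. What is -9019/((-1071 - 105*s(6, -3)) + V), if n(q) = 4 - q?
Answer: 9019/27548 ≈ 0.32739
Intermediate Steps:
s(x, o) = 7*x² (s(x, o) = 7*((x*x - o) + o) = 7*((x² - o) + o) = 7*x²)
V = -17 (V = (-2 + (4 - 1*1))*(-17) = (-2 + (4 - 1))*(-17) = (-2 + 3)*(-17) = 1*(-17) = -17)
-9019/((-1071 - 105*s(6, -3)) + V) = -9019/((-1071 - 735*6²) - 17) = -9019/((-1071 - 735*36) - 17) = -9019/((-1071 - 105*252) - 17) = -9019/((-1071 - 26460) - 17) = -9019/(-27531 - 17) = -9019/(-27548) = -9019*(-1/27548) = 9019/27548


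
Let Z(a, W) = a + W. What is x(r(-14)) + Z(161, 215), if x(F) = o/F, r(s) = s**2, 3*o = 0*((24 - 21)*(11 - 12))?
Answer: 376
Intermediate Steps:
Z(a, W) = W + a
o = 0 (o = (0*((24 - 21)*(11 - 12)))/3 = (0*(3*(-1)))/3 = (0*(-3))/3 = (1/3)*0 = 0)
x(F) = 0 (x(F) = 0/F = 0)
x(r(-14)) + Z(161, 215) = 0 + (215 + 161) = 0 + 376 = 376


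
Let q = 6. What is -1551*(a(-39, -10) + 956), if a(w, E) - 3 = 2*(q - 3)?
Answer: -1496715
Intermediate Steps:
a(w, E) = 9 (a(w, E) = 3 + 2*(6 - 3) = 3 + 2*3 = 3 + 6 = 9)
-1551*(a(-39, -10) + 956) = -1551*(9 + 956) = -1551*965 = -1496715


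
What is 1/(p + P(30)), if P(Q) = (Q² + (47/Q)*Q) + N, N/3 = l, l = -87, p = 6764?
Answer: 1/7450 ≈ 0.00013423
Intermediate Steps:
N = -261 (N = 3*(-87) = -261)
P(Q) = -214 + Q² (P(Q) = (Q² + (47/Q)*Q) - 261 = (Q² + 47) - 261 = (47 + Q²) - 261 = -214 + Q²)
1/(p + P(30)) = 1/(6764 + (-214 + 30²)) = 1/(6764 + (-214 + 900)) = 1/(6764 + 686) = 1/7450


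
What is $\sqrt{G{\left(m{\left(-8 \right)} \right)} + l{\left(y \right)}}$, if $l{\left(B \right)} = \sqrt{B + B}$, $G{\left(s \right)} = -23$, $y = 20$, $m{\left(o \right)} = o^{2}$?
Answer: $\sqrt{-23 + 2 \sqrt{10}} \approx 4.0836 i$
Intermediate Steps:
$l{\left(B \right)} = \sqrt{2} \sqrt{B}$ ($l{\left(B \right)} = \sqrt{2 B} = \sqrt{2} \sqrt{B}$)
$\sqrt{G{\left(m{\left(-8 \right)} \right)} + l{\left(y \right)}} = \sqrt{-23 + \sqrt{2} \sqrt{20}} = \sqrt{-23 + \sqrt{2} \cdot 2 \sqrt{5}} = \sqrt{-23 + 2 \sqrt{10}}$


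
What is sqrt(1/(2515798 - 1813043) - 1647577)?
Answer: I*sqrt(813679939638916670)/702755 ≈ 1283.6*I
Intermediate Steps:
sqrt(1/(2515798 - 1813043) - 1647577) = sqrt(1/702755 - 1647577) = sqrt(-1157842974634/702755) = I*sqrt(813679939638916670)/702755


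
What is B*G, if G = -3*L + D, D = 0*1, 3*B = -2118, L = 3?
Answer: 6354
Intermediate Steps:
B = -706 (B = (⅓)*(-2118) = -706)
D = 0
G = -9 (G = -3*3 + 0 = -9 + 0 = -9)
B*G = -706*(-9) = 6354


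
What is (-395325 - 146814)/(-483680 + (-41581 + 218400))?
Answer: 180713/102287 ≈ 1.7667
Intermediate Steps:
(-395325 - 146814)/(-483680 + (-41581 + 218400)) = -542139/(-483680 + 176819) = -542139/(-306861) = -542139*(-1/306861) = 180713/102287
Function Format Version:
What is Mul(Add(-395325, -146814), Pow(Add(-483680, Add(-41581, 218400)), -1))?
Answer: Rational(180713, 102287) ≈ 1.7667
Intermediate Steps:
Mul(Add(-395325, -146814), Pow(Add(-483680, Add(-41581, 218400)), -1)) = Mul(-542139, Pow(Add(-483680, 176819), -1)) = Mul(-542139, Pow(-306861, -1)) = Mul(-542139, Rational(-1, 306861)) = Rational(180713, 102287)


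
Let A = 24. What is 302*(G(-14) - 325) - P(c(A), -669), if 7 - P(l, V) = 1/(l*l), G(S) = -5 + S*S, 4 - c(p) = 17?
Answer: -6840274/169 ≈ -40475.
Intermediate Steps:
c(p) = -13 (c(p) = 4 - 1*17 = 4 - 17 = -13)
G(S) = -5 + S**2
P(l, V) = 7 - 1/l**2 (P(l, V) = 7 - 1/(l*l) = 7 - 1/(l**2) = 7 - 1/l**2)
302*(G(-14) - 325) - P(c(A), -669) = 302*((-5 + (-14)**2) - 325) - (7 - 1/(-13)**2) = 302*((-5 + 196) - 325) - (7 - 1*1/169) = 302*(191 - 325) - (7 - 1/169) = 302*(-134) - 1*1182/169 = -40468 - 1182/169 = -6840274/169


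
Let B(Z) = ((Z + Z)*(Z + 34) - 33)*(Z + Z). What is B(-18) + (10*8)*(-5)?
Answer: 21524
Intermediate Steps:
B(Z) = 2*Z*(-33 + 2*Z*(34 + Z)) (B(Z) = ((2*Z)*(34 + Z) - 33)*(2*Z) = (2*Z*(34 + Z) - 33)*(2*Z) = (-33 + 2*Z*(34 + Z))*(2*Z) = 2*Z*(-33 + 2*Z*(34 + Z)))
B(-18) + (10*8)*(-5) = 2*(-18)*(-33 + 2*(-18)**2 + 68*(-18)) + (10*8)*(-5) = 2*(-18)*(-33 + 2*324 - 1224) + 80*(-5) = 2*(-18)*(-33 + 648 - 1224) - 400 = 2*(-18)*(-609) - 400 = 21924 - 400 = 21524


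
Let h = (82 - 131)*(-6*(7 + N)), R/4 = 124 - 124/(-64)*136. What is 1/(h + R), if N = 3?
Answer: 1/4490 ≈ 0.00022272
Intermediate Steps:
R = 1550 (R = 4*(124 - 124/(-64)*136) = 4*(124 - 124*(-1/64)*136) = 4*(124 + (31/16)*136) = 4*(124 + 527/2) = 4*(775/2) = 1550)
h = 2940 (h = (82 - 131)*(-6*(7 + 3)) = -(-294)*10 = -49*(-60) = 2940)
1/(h + R) = 1/(2940 + 1550) = 1/4490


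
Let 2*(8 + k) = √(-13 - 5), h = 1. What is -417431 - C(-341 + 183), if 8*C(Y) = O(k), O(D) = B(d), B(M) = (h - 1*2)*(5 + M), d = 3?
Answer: -417430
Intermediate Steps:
B(M) = -5 - M (B(M) = (1 - 1*2)*(5 + M) = (1 - 2)*(5 + M) = -(5 + M) = -5 - M)
k = -8 + 3*I*√2/2 (k = -8 + √(-13 - 5)/2 = -8 + √(-18)/2 = -8 + (3*I*√2)/2 = -8 + 3*I*√2/2 ≈ -8.0 + 2.1213*I)
O(D) = -8 (O(D) = -5 - 1*3 = -5 - 3 = -8)
C(Y) = -1 (C(Y) = (⅛)*(-8) = -1)
-417431 - C(-341 + 183) = -417431 - 1*(-1) = -417431 + 1 = -417430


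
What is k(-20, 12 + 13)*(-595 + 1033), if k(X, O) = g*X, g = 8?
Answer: -70080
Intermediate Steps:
k(X, O) = 8*X
k(-20, 12 + 13)*(-595 + 1033) = (8*(-20))*(-595 + 1033) = -160*438 = -70080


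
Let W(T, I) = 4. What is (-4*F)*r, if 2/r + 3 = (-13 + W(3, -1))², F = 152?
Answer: -608/39 ≈ -15.590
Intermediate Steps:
r = 1/39 (r = 2/(-3 + (-13 + 4)²) = 2/(-3 + (-9)²) = 2/(-3 + 81) = 2/78 = 2*(1/78) = 1/39 ≈ 0.025641)
(-4*F)*r = -4*152*(1/39) = -608*1/39 = -608/39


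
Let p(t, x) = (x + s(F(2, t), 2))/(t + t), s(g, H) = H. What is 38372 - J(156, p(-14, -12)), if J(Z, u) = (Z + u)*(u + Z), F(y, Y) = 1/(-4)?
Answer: 2729191/196 ≈ 13924.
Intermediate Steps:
F(y, Y) = -¼ (F(y, Y) = 1*(-¼) = -¼)
p(t, x) = (2 + x)/(2*t) (p(t, x) = (x + 2)/(t + t) = (2 + x)/((2*t)) = (2 + x)*(1/(2*t)) = (2 + x)/(2*t))
J(Z, u) = (Z + u)² (J(Z, u) = (Z + u)*(Z + u) = (Z + u)²)
38372 - J(156, p(-14, -12)) = 38372 - (156 + (½)*(2 - 12)/(-14))² = 38372 - (156 + (½)*(-1/14)*(-10))² = 38372 - (156 + 5/14)² = 38372 - (2189/14)² = 38372 - 1*4791721/196 = 38372 - 4791721/196 = 2729191/196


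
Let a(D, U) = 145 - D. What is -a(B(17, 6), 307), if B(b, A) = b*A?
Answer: -43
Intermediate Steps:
B(b, A) = A*b
-a(B(17, 6), 307) = -(145 - 6*17) = -(145 - 1*102) = -(145 - 102) = -1*43 = -43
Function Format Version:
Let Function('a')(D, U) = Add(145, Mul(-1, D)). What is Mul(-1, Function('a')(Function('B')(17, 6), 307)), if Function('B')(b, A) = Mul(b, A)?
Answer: -43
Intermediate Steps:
Function('B')(b, A) = Mul(A, b)
Mul(-1, Function('a')(Function('B')(17, 6), 307)) = Mul(-1, Add(145, Mul(-1, Mul(6, 17)))) = Mul(-1, Add(145, Mul(-1, 102))) = Mul(-1, Add(145, -102)) = Mul(-1, 43) = -43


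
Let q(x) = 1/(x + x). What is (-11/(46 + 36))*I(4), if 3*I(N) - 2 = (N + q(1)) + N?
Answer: -77/164 ≈ -0.46951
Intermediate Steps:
q(x) = 1/(2*x)
I(N) = ⅚ + 2*N/3 (I(N) = ⅔ + ((N + (½)/1) + N)/3 = ⅔ + ((N + (½)*1) + N)/3 = ⅔ + ((N + ½) + N)/3 = ⅔ + ((½ + N) + N)/3 = ⅔ + (½ + 2*N)/3 = ⅔ + (⅙ + 2*N/3) = ⅚ + 2*N/3)
(-11/(46 + 36))*I(4) = (-11/(46 + 36))*(⅚ + (⅔)*4) = (-11/82)*(⅚ + 8/3) = -11*1/82*(7/2) = -11/82*7/2 = -77/164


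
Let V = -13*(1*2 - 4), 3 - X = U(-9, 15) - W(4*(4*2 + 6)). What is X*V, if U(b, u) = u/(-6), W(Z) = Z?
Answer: 1599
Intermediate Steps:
U(b, u) = -u/6 (U(b, u) = u*(-1/6) = -u/6)
X = 123/2 (X = 3 - (-1/6*15 - 4*(4*2 + 6)) = 3 - (-5/2 - 4*(8 + 6)) = 3 - (-5/2 - 4*14) = 3 - (-5/2 - 1*56) = 3 - (-5/2 - 56) = 3 - 1*(-117/2) = 3 + 117/2 = 123/2 ≈ 61.500)
V = 26 (V = -13*(2 - 4) = -13*(-2) = 26)
X*V = (123/2)*26 = 1599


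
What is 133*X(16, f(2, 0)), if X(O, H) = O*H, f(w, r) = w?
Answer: 4256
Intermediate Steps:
X(O, H) = H*O
133*X(16, f(2, 0)) = 133*(2*16) = 133*32 = 4256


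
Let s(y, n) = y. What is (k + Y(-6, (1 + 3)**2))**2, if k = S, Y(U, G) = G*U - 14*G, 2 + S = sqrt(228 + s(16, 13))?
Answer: 103928 - 1288*sqrt(61) ≈ 93868.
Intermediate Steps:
S = -2 + 2*sqrt(61) (S = -2 + sqrt(228 + 16) = -2 + sqrt(244) = -2 + 2*sqrt(61) ≈ 13.620)
Y(U, G) = -14*G + G*U
k = -2 + 2*sqrt(61) ≈ 13.620
(k + Y(-6, (1 + 3)**2))**2 = ((-2 + 2*sqrt(61)) + (1 + 3)**2*(-14 - 6))**2 = ((-2 + 2*sqrt(61)) + 4**2*(-20))**2 = ((-2 + 2*sqrt(61)) + 16*(-20))**2 = ((-2 + 2*sqrt(61)) - 320)**2 = (-322 + 2*sqrt(61))**2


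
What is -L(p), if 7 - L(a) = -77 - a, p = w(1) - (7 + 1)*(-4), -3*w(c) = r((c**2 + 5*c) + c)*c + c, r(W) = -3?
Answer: -350/3 ≈ -116.67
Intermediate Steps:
w(c) = 2*c/3 (w(c) = -(-3*c + c)/3 = -(-2)*c/3 = 2*c/3)
p = 98/3 (p = (2/3)*1 - (7 + 1)*(-4) = 2/3 - 8*(-4) = 2/3 - 1*(-32) = 2/3 + 32 = 98/3 ≈ 32.667)
L(a) = 84 + a (L(a) = 7 - (-77 - a) = 7 + (77 + a) = 84 + a)
-L(p) = -(84 + 98/3) = -1*350/3 = -350/3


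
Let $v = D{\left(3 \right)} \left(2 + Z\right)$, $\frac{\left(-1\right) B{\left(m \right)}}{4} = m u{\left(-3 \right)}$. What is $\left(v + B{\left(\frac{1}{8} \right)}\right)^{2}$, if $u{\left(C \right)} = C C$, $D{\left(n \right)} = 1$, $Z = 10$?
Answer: $\frac{225}{4} \approx 56.25$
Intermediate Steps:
$u{\left(C \right)} = C^{2}$
$B{\left(m \right)} = - 36 m$ ($B{\left(m \right)} = - 4 m \left(-3\right)^{2} = - 4 m 9 = - 4 \cdot 9 m = - 36 m$)
$v = 12$ ($v = 1 \left(2 + 10\right) = 1 \cdot 12 = 12$)
$\left(v + B{\left(\frac{1}{8} \right)}\right)^{2} = \left(12 - \frac{36}{8}\right)^{2} = \left(12 - \frac{9}{2}\right)^{2} = \left(\frac{15}{2}\right)^{2} = \frac{225}{4}$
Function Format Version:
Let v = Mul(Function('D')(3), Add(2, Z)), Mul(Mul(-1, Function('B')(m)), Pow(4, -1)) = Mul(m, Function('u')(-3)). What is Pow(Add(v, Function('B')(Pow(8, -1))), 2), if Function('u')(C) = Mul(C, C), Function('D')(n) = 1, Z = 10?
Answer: Rational(225, 4) ≈ 56.250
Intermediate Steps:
Function('u')(C) = Pow(C, 2)
Function('B')(m) = Mul(-36, m) (Function('B')(m) = Mul(-4, Mul(m, Pow(-3, 2))) = Mul(-4, Mul(m, 9)) = Mul(-4, Mul(9, m)) = Mul(-36, m))
v = 12 (v = Mul(1, Add(2, 10)) = Mul(1, 12) = 12)
Pow(Add(v, Function('B')(Pow(8, -1))), 2) = Pow(Add(12, Mul(-36, Pow(8, -1))), 2) = Pow(Add(12, Mul(-36, Rational(1, 8))), 2) = Pow(Add(12, Rational(-9, 2)), 2) = Pow(Rational(15, 2), 2) = Rational(225, 4)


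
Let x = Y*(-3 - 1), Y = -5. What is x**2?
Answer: 400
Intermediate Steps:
x = 20 (x = -5*(-3 - 1) = -5*(-4) = 20)
x**2 = 20**2 = 400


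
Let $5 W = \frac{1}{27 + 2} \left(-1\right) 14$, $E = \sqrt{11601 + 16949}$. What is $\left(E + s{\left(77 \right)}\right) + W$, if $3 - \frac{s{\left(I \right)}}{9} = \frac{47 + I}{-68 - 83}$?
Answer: $\frac{750871}{21895} + 5 \sqrt{1142} \approx 203.26$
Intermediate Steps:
$s{\left(I \right)} = \frac{4500}{151} + \frac{9 I}{151}$ ($s{\left(I \right)} = 27 - 9 \frac{47 + I}{-68 - 83} = 27 - 9 \frac{47 + I}{-151} = 27 - 9 \left(47 + I\right) \left(- \frac{1}{151}\right) = 27 - 9 \left(- \frac{47}{151} - \frac{I}{151}\right) = 27 + \left(\frac{423}{151} + \frac{9 I}{151}\right) = \frac{4500}{151} + \frac{9 I}{151}$)
$E = 5 \sqrt{1142}$ ($E = \sqrt{28550} = 5 \sqrt{1142} \approx 168.97$)
$W = - \frac{14}{145}$ ($W = \frac{\frac{1}{27 + 2} \left(-1\right) 14}{5} = \frac{\frac{1}{29} \left(-1\right) 14}{5} = \frac{\left(- \frac{1}{29}\right) 14}{5} = \frac{1}{5} \left(- \frac{14}{29}\right) = - \frac{14}{145} \approx -0.096552$)
$\left(E + s{\left(77 \right)}\right) + W = \left(5 \sqrt{1142} + \left(\frac{4500}{151} + \frac{9}{151} \cdot 77\right)\right) - \frac{14}{145} = \left(5 \sqrt{1142} + \left(\frac{4500}{151} + \frac{693}{151}\right)\right) - \frac{14}{145} = \left(5 \sqrt{1142} + \frac{5193}{151}\right) - \frac{14}{145} = \left(\frac{5193}{151} + 5 \sqrt{1142}\right) - \frac{14}{145} = \frac{750871}{21895} + 5 \sqrt{1142}$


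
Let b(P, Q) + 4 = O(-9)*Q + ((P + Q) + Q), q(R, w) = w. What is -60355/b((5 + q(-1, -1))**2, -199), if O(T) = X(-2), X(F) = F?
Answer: -60355/12 ≈ -5029.6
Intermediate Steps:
O(T) = -2
b(P, Q) = -4 + P (b(P, Q) = -4 + (-2*Q + ((P + Q) + Q)) = -4 + (-2*Q + (P + 2*Q)) = -4 + P)
-60355/b((5 + q(-1, -1))**2, -199) = -60355/(-4 + (5 - 1)**2) = -60355/(-4 + 4**2) = -60355/(-4 + 16) = -60355/12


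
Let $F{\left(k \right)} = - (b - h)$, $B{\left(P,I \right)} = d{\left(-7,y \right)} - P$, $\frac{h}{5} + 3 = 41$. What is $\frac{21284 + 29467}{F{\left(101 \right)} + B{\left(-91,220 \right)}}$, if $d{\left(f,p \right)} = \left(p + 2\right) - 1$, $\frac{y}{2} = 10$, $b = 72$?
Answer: $\frac{50751}{230} \approx 220.66$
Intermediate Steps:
$y = 20$ ($y = 2 \cdot 10 = 20$)
$d{\left(f,p \right)} = 1 + p$ ($d{\left(f,p \right)} = \left(2 + p\right) - 1 = 1 + p$)
$h = 190$ ($h = -15 + 5 \cdot 41 = -15 + 205 = 190$)
$B{\left(P,I \right)} = 21 - P$ ($B{\left(P,I \right)} = \left(1 + 20\right) - P = 21 - P$)
$F{\left(k \right)} = 118$ ($F{\left(k \right)} = - (72 - 190) = \left(-1\right) \left(-118\right) = 118$)
$\frac{21284 + 29467}{F{\left(101 \right)} + B{\left(-91,220 \right)}} = \frac{21284 + 29467}{118 + \left(21 - -91\right)} = \frac{50751}{118 + \left(21 + 91\right)} = \frac{50751}{118 + 112} = \frac{50751}{230}$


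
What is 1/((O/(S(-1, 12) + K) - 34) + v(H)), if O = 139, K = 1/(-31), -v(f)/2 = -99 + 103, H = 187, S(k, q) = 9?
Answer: -2/53 ≈ -0.037736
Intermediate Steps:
v(f) = -8 (v(f) = -2*(-99 + 103) = -2*4 = -8)
K = -1/31 ≈ -0.032258
1/((O/(S(-1, 12) + K) - 34) + v(H)) = 1/((139/(9 - 1/31) - 34) - 8) = 1/((139/(278/31) - 34) - 8) = 1/((139*(31/278) - 34) - 8) = 1/((31/2 - 34) - 8) = 1/(-37/2 - 8) = 1/(-53/2) = -2/53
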